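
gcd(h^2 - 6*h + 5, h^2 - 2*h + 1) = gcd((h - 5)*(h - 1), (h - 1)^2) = h - 1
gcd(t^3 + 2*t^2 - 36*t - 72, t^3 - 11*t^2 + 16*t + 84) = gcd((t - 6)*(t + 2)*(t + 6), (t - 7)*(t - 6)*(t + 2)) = t^2 - 4*t - 12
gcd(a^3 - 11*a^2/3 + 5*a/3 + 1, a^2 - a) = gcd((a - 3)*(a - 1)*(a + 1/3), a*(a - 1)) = a - 1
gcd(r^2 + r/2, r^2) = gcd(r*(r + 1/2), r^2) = r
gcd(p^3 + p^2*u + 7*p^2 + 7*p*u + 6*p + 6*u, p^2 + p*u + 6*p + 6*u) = p^2 + p*u + 6*p + 6*u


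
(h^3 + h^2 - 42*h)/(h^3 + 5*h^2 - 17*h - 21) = h*(h - 6)/(h^2 - 2*h - 3)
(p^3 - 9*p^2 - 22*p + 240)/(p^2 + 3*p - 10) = (p^2 - 14*p + 48)/(p - 2)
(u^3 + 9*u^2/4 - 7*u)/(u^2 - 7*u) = (u^2 + 9*u/4 - 7)/(u - 7)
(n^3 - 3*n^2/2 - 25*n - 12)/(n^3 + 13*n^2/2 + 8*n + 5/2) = (n^2 - 2*n - 24)/(n^2 + 6*n + 5)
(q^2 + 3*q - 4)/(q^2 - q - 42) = (-q^2 - 3*q + 4)/(-q^2 + q + 42)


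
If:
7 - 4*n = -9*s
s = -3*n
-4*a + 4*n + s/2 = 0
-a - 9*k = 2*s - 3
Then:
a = 35/248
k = 1045/2232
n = 7/31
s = -21/31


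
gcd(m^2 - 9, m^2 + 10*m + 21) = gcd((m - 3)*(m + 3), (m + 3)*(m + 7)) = m + 3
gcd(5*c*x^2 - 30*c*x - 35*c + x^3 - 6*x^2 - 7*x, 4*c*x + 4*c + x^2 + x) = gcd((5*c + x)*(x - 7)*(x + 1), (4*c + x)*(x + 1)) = x + 1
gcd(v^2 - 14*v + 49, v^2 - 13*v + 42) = v - 7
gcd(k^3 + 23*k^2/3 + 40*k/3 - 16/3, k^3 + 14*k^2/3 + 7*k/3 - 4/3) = k^2 + 11*k/3 - 4/3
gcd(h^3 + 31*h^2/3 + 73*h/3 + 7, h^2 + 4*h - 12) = 1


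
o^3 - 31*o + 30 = (o - 5)*(o - 1)*(o + 6)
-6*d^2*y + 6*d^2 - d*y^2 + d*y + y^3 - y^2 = (-3*d + y)*(2*d + y)*(y - 1)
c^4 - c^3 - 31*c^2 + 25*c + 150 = (c - 5)*(c - 3)*(c + 2)*(c + 5)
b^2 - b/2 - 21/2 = (b - 7/2)*(b + 3)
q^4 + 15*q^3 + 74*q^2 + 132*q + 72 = (q + 1)*(q + 2)*(q + 6)^2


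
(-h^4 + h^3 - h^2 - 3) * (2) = -2*h^4 + 2*h^3 - 2*h^2 - 6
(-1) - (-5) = 4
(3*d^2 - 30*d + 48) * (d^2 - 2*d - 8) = 3*d^4 - 36*d^3 + 84*d^2 + 144*d - 384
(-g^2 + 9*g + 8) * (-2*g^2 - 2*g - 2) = 2*g^4 - 16*g^3 - 32*g^2 - 34*g - 16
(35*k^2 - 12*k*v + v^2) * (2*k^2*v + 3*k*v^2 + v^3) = 70*k^4*v + 81*k^3*v^2 + k^2*v^3 - 9*k*v^4 + v^5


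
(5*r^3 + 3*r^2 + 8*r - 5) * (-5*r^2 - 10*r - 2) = -25*r^5 - 65*r^4 - 80*r^3 - 61*r^2 + 34*r + 10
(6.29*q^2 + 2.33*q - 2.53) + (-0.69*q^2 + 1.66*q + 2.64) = 5.6*q^2 + 3.99*q + 0.11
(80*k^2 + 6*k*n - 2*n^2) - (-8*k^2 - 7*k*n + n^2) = 88*k^2 + 13*k*n - 3*n^2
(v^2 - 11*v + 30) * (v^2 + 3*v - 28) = v^4 - 8*v^3 - 31*v^2 + 398*v - 840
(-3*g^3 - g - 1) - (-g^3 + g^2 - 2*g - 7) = -2*g^3 - g^2 + g + 6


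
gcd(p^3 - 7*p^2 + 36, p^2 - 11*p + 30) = p - 6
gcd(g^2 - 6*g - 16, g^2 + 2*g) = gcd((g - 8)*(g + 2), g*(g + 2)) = g + 2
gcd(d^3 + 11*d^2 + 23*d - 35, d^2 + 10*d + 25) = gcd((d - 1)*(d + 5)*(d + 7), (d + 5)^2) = d + 5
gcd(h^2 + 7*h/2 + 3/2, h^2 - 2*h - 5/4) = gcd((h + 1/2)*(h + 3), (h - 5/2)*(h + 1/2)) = h + 1/2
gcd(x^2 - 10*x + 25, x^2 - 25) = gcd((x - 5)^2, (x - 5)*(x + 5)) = x - 5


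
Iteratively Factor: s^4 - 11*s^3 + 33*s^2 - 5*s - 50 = (s + 1)*(s^3 - 12*s^2 + 45*s - 50) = (s - 2)*(s + 1)*(s^2 - 10*s + 25) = (s - 5)*(s - 2)*(s + 1)*(s - 5)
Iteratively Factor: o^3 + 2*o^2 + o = (o + 1)*(o^2 + o) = o*(o + 1)*(o + 1)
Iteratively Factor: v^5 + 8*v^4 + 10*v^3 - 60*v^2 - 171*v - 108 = (v + 4)*(v^4 + 4*v^3 - 6*v^2 - 36*v - 27) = (v + 3)*(v + 4)*(v^3 + v^2 - 9*v - 9) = (v + 1)*(v + 3)*(v + 4)*(v^2 - 9) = (v - 3)*(v + 1)*(v + 3)*(v + 4)*(v + 3)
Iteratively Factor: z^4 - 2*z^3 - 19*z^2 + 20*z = (z - 1)*(z^3 - z^2 - 20*z) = (z - 5)*(z - 1)*(z^2 + 4*z) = (z - 5)*(z - 1)*(z + 4)*(z)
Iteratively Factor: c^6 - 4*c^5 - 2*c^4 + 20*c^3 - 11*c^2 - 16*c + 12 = (c - 1)*(c^5 - 3*c^4 - 5*c^3 + 15*c^2 + 4*c - 12) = (c - 3)*(c - 1)*(c^4 - 5*c^2 + 4) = (c - 3)*(c - 1)*(c + 2)*(c^3 - 2*c^2 - c + 2) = (c - 3)*(c - 1)^2*(c + 2)*(c^2 - c - 2) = (c - 3)*(c - 2)*(c - 1)^2*(c + 2)*(c + 1)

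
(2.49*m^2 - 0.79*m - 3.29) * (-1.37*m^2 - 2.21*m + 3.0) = -3.4113*m^4 - 4.4206*m^3 + 13.7232*m^2 + 4.9009*m - 9.87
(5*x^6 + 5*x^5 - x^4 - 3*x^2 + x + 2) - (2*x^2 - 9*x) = 5*x^6 + 5*x^5 - x^4 - 5*x^2 + 10*x + 2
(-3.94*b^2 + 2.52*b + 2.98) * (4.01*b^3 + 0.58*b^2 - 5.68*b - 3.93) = -15.7994*b^5 + 7.82*b^4 + 35.7906*b^3 + 2.899*b^2 - 26.83*b - 11.7114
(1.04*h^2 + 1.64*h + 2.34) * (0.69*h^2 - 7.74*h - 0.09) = 0.7176*h^4 - 6.918*h^3 - 11.1726*h^2 - 18.2592*h - 0.2106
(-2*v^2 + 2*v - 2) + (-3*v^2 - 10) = -5*v^2 + 2*v - 12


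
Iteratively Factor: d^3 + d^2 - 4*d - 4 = (d - 2)*(d^2 + 3*d + 2) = (d - 2)*(d + 2)*(d + 1)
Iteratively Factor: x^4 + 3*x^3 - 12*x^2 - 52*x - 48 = (x + 3)*(x^3 - 12*x - 16) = (x - 4)*(x + 3)*(x^2 + 4*x + 4) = (x - 4)*(x + 2)*(x + 3)*(x + 2)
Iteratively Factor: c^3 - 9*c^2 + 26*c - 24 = (c - 2)*(c^2 - 7*c + 12) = (c - 3)*(c - 2)*(c - 4)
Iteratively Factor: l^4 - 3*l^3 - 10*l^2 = (l + 2)*(l^3 - 5*l^2) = l*(l + 2)*(l^2 - 5*l) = l^2*(l + 2)*(l - 5)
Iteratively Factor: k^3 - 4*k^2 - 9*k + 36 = (k - 4)*(k^2 - 9) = (k - 4)*(k + 3)*(k - 3)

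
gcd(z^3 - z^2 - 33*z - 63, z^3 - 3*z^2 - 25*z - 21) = z^2 - 4*z - 21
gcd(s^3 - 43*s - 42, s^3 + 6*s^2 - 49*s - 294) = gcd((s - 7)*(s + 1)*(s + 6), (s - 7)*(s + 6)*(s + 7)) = s^2 - s - 42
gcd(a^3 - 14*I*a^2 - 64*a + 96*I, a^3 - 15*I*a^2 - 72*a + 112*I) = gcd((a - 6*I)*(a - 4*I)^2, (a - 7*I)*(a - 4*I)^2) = a^2 - 8*I*a - 16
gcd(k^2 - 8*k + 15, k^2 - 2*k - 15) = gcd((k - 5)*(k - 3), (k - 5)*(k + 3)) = k - 5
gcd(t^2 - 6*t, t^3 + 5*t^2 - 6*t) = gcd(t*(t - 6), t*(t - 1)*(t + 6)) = t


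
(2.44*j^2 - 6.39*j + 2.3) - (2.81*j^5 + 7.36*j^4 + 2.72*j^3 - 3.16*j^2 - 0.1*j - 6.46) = -2.81*j^5 - 7.36*j^4 - 2.72*j^3 + 5.6*j^2 - 6.29*j + 8.76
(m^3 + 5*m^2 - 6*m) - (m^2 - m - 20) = m^3 + 4*m^2 - 5*m + 20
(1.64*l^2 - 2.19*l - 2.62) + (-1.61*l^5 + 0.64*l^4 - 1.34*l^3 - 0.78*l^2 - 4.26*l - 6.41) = -1.61*l^5 + 0.64*l^4 - 1.34*l^3 + 0.86*l^2 - 6.45*l - 9.03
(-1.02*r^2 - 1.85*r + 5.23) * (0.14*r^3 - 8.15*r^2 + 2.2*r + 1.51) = -0.1428*r^5 + 8.054*r^4 + 13.5657*r^3 - 48.2347*r^2 + 8.7125*r + 7.8973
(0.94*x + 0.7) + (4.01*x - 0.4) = 4.95*x + 0.3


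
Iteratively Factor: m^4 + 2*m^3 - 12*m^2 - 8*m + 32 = (m + 4)*(m^3 - 2*m^2 - 4*m + 8) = (m - 2)*(m + 4)*(m^2 - 4) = (m - 2)^2*(m + 4)*(m + 2)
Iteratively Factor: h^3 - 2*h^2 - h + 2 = (h - 2)*(h^2 - 1) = (h - 2)*(h - 1)*(h + 1)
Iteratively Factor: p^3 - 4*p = (p - 2)*(p^2 + 2*p) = (p - 2)*(p + 2)*(p)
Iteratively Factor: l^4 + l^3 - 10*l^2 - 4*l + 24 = (l - 2)*(l^3 + 3*l^2 - 4*l - 12) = (l - 2)^2*(l^2 + 5*l + 6) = (l - 2)^2*(l + 3)*(l + 2)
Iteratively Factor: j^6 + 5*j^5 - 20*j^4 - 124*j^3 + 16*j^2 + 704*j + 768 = (j + 2)*(j^5 + 3*j^4 - 26*j^3 - 72*j^2 + 160*j + 384) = (j + 2)*(j + 4)*(j^4 - j^3 - 22*j^2 + 16*j + 96) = (j + 2)^2*(j + 4)*(j^3 - 3*j^2 - 16*j + 48) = (j - 3)*(j + 2)^2*(j + 4)*(j^2 - 16) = (j - 4)*(j - 3)*(j + 2)^2*(j + 4)*(j + 4)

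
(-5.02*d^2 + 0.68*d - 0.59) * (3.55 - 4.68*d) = 23.4936*d^3 - 21.0034*d^2 + 5.1752*d - 2.0945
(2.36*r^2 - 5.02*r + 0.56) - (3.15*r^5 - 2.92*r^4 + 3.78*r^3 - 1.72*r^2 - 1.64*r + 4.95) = -3.15*r^5 + 2.92*r^4 - 3.78*r^3 + 4.08*r^2 - 3.38*r - 4.39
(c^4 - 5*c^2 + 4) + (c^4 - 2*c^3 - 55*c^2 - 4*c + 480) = 2*c^4 - 2*c^3 - 60*c^2 - 4*c + 484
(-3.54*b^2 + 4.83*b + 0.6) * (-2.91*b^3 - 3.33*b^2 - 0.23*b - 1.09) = 10.3014*b^5 - 2.2671*b^4 - 17.0157*b^3 + 0.7497*b^2 - 5.4027*b - 0.654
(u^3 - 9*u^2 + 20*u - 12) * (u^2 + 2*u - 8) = u^5 - 7*u^4 - 6*u^3 + 100*u^2 - 184*u + 96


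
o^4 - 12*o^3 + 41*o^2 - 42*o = o*(o - 7)*(o - 3)*(o - 2)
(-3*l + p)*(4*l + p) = -12*l^2 + l*p + p^2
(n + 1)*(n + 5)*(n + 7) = n^3 + 13*n^2 + 47*n + 35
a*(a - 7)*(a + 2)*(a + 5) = a^4 - 39*a^2 - 70*a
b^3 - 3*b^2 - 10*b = b*(b - 5)*(b + 2)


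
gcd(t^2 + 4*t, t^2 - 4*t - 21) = 1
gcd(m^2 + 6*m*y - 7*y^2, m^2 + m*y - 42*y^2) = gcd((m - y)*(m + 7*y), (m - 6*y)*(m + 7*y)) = m + 7*y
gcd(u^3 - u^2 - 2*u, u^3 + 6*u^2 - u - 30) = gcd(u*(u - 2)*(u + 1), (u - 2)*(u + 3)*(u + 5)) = u - 2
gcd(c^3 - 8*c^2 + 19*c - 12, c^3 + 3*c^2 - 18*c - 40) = c - 4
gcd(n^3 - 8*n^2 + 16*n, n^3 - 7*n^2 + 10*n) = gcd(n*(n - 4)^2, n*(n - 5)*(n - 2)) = n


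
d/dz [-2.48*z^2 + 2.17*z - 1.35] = 2.17 - 4.96*z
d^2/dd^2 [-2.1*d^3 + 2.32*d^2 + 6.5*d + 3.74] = 4.64 - 12.6*d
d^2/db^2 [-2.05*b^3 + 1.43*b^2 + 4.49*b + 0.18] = 2.86 - 12.3*b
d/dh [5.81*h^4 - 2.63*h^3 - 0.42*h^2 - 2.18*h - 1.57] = 23.24*h^3 - 7.89*h^2 - 0.84*h - 2.18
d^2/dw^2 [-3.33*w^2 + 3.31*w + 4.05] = -6.66000000000000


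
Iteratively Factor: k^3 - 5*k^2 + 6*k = (k - 2)*(k^2 - 3*k) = k*(k - 2)*(k - 3)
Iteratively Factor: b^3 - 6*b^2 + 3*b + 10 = (b - 2)*(b^2 - 4*b - 5) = (b - 5)*(b - 2)*(b + 1)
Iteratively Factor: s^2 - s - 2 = (s - 2)*(s + 1)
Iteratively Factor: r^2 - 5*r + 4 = (r - 1)*(r - 4)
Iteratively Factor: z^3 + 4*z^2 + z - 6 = (z + 3)*(z^2 + z - 2) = (z + 2)*(z + 3)*(z - 1)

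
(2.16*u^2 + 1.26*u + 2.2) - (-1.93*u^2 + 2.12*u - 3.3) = 4.09*u^2 - 0.86*u + 5.5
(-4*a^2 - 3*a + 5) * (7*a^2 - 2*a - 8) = -28*a^4 - 13*a^3 + 73*a^2 + 14*a - 40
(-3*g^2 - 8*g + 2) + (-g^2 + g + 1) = -4*g^2 - 7*g + 3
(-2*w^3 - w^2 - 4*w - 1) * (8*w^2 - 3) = -16*w^5 - 8*w^4 - 26*w^3 - 5*w^2 + 12*w + 3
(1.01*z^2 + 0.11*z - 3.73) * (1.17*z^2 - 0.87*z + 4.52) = 1.1817*z^4 - 0.75*z^3 + 0.1054*z^2 + 3.7423*z - 16.8596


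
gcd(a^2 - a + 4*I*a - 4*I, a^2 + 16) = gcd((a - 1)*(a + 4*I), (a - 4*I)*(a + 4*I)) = a + 4*I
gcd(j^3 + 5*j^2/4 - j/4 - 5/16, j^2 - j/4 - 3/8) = j + 1/2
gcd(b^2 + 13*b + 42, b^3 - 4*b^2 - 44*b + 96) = b + 6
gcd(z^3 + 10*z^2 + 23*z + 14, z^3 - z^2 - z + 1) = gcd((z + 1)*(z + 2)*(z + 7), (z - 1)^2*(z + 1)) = z + 1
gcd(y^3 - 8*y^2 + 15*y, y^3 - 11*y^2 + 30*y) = y^2 - 5*y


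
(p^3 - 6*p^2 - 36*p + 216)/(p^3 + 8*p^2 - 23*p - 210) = (p^2 - 12*p + 36)/(p^2 + 2*p - 35)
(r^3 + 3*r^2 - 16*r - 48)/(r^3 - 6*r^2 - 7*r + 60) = (r + 4)/(r - 5)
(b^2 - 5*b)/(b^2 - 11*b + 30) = b/(b - 6)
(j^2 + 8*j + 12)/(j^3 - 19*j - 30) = (j + 6)/(j^2 - 2*j - 15)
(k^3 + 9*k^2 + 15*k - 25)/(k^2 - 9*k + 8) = (k^2 + 10*k + 25)/(k - 8)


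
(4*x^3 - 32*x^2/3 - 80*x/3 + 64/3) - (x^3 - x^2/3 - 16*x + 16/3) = 3*x^3 - 31*x^2/3 - 32*x/3 + 16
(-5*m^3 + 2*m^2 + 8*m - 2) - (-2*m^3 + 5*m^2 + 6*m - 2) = -3*m^3 - 3*m^2 + 2*m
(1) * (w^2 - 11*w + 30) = w^2 - 11*w + 30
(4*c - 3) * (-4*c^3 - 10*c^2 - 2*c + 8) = -16*c^4 - 28*c^3 + 22*c^2 + 38*c - 24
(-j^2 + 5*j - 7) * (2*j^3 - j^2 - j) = -2*j^5 + 11*j^4 - 18*j^3 + 2*j^2 + 7*j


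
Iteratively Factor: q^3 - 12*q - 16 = (q + 2)*(q^2 - 2*q - 8) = (q + 2)^2*(q - 4)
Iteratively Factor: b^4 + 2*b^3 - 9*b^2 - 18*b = (b)*(b^3 + 2*b^2 - 9*b - 18) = b*(b - 3)*(b^2 + 5*b + 6) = b*(b - 3)*(b + 2)*(b + 3)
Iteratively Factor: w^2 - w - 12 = (w + 3)*(w - 4)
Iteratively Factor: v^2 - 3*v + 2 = (v - 2)*(v - 1)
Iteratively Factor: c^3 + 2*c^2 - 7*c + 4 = (c + 4)*(c^2 - 2*c + 1) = (c - 1)*(c + 4)*(c - 1)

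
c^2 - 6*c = c*(c - 6)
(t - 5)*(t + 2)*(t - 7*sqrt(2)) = t^3 - 7*sqrt(2)*t^2 - 3*t^2 - 10*t + 21*sqrt(2)*t + 70*sqrt(2)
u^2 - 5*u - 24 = (u - 8)*(u + 3)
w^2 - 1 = (w - 1)*(w + 1)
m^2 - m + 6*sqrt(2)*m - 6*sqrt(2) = (m - 1)*(m + 6*sqrt(2))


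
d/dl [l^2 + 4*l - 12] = 2*l + 4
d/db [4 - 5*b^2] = -10*b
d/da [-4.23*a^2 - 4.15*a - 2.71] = -8.46*a - 4.15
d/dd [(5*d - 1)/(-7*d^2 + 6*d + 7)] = (35*d^2 - 14*d + 41)/(49*d^4 - 84*d^3 - 62*d^2 + 84*d + 49)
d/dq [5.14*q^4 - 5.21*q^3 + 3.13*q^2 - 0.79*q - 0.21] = 20.56*q^3 - 15.63*q^2 + 6.26*q - 0.79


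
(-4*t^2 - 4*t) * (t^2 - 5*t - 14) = -4*t^4 + 16*t^3 + 76*t^2 + 56*t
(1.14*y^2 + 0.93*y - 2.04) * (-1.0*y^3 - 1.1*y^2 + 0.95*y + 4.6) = -1.14*y^5 - 2.184*y^4 + 2.1*y^3 + 8.3715*y^2 + 2.34*y - 9.384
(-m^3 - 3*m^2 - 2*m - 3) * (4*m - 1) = -4*m^4 - 11*m^3 - 5*m^2 - 10*m + 3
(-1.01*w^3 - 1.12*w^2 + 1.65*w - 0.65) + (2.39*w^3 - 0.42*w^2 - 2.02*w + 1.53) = 1.38*w^3 - 1.54*w^2 - 0.37*w + 0.88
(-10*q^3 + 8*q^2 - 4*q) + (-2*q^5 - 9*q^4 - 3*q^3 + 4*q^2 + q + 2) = -2*q^5 - 9*q^4 - 13*q^3 + 12*q^2 - 3*q + 2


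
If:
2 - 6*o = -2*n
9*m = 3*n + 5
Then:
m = o + 2/9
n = 3*o - 1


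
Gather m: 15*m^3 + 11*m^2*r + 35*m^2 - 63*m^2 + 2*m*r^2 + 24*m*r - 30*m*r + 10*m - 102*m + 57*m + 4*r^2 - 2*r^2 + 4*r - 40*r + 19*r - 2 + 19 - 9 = 15*m^3 + m^2*(11*r - 28) + m*(2*r^2 - 6*r - 35) + 2*r^2 - 17*r + 8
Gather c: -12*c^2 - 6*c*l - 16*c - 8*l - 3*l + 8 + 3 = -12*c^2 + c*(-6*l - 16) - 11*l + 11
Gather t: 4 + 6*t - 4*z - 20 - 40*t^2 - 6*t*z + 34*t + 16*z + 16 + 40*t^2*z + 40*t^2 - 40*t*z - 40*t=40*t^2*z - 46*t*z + 12*z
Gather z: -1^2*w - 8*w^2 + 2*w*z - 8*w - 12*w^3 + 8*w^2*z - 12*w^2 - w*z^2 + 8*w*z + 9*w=-12*w^3 - 20*w^2 - w*z^2 + z*(8*w^2 + 10*w)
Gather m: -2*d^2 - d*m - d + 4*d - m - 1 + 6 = -2*d^2 + 3*d + m*(-d - 1) + 5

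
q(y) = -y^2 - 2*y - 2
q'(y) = -2*y - 2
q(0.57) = -3.46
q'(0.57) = -3.14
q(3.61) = -22.25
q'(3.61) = -9.22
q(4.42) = -30.38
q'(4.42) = -10.84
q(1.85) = -9.12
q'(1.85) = -5.70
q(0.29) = -2.66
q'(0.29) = -2.58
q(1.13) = -5.54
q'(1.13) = -4.26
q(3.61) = -22.25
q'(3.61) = -9.22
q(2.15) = -10.92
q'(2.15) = -6.30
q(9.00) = -101.00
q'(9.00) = -20.00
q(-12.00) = -122.00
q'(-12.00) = 22.00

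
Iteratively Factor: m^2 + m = (m)*(m + 1)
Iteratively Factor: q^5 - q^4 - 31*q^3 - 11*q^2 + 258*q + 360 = (q - 4)*(q^4 + 3*q^3 - 19*q^2 - 87*q - 90) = (q - 4)*(q + 2)*(q^3 + q^2 - 21*q - 45) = (q - 4)*(q + 2)*(q + 3)*(q^2 - 2*q - 15) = (q - 4)*(q + 2)*(q + 3)^2*(q - 5)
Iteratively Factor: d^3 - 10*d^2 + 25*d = (d - 5)*(d^2 - 5*d) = d*(d - 5)*(d - 5)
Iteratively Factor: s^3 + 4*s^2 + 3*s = (s + 1)*(s^2 + 3*s) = (s + 1)*(s + 3)*(s)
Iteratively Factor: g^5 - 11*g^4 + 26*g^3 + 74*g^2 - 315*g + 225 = (g - 3)*(g^4 - 8*g^3 + 2*g^2 + 80*g - 75) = (g - 3)*(g + 3)*(g^3 - 11*g^2 + 35*g - 25) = (g - 3)*(g - 1)*(g + 3)*(g^2 - 10*g + 25) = (g - 5)*(g - 3)*(g - 1)*(g + 3)*(g - 5)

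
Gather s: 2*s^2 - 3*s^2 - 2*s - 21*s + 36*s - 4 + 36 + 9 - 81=-s^2 + 13*s - 40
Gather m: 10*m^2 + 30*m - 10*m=10*m^2 + 20*m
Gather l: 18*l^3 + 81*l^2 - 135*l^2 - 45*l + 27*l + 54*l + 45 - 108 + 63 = 18*l^3 - 54*l^2 + 36*l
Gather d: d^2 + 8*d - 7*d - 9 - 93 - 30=d^2 + d - 132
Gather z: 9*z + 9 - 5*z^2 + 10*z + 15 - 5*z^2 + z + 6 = -10*z^2 + 20*z + 30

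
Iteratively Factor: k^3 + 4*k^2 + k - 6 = (k + 2)*(k^2 + 2*k - 3) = (k - 1)*(k + 2)*(k + 3)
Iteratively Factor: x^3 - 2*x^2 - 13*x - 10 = (x + 1)*(x^2 - 3*x - 10) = (x + 1)*(x + 2)*(x - 5)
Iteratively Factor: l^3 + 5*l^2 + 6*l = (l + 3)*(l^2 + 2*l) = l*(l + 3)*(l + 2)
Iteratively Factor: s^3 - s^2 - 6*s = (s + 2)*(s^2 - 3*s) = (s - 3)*(s + 2)*(s)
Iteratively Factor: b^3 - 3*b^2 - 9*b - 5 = (b - 5)*(b^2 + 2*b + 1) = (b - 5)*(b + 1)*(b + 1)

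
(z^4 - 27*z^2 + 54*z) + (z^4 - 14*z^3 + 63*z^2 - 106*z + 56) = 2*z^4 - 14*z^3 + 36*z^2 - 52*z + 56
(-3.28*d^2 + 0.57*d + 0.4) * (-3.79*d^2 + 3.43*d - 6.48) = 12.4312*d^4 - 13.4107*d^3 + 21.6935*d^2 - 2.3216*d - 2.592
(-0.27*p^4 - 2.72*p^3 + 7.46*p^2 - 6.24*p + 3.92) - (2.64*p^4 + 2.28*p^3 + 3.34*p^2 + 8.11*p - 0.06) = -2.91*p^4 - 5.0*p^3 + 4.12*p^2 - 14.35*p + 3.98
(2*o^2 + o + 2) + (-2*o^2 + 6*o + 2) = 7*o + 4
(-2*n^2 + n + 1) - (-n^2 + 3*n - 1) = -n^2 - 2*n + 2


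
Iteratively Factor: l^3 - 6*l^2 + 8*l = (l)*(l^2 - 6*l + 8) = l*(l - 4)*(l - 2)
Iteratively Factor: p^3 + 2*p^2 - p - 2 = (p + 1)*(p^2 + p - 2) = (p - 1)*(p + 1)*(p + 2)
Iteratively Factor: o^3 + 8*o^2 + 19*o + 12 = (o + 1)*(o^2 + 7*o + 12) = (o + 1)*(o + 4)*(o + 3)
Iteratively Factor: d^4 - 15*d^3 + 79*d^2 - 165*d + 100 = (d - 5)*(d^3 - 10*d^2 + 29*d - 20) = (d - 5)*(d - 4)*(d^2 - 6*d + 5) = (d - 5)^2*(d - 4)*(d - 1)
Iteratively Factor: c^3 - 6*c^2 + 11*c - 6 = (c - 1)*(c^2 - 5*c + 6) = (c - 2)*(c - 1)*(c - 3)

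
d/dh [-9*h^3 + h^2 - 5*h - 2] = -27*h^2 + 2*h - 5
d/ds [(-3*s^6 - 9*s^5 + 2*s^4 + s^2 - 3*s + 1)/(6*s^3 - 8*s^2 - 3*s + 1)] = s*(-54*s^7 - 12*s^6 + 273*s^5 + 58*s^4 - 69*s^3 + 44*s^2 - 45*s + 18)/(36*s^6 - 96*s^5 + 28*s^4 + 60*s^3 - 7*s^2 - 6*s + 1)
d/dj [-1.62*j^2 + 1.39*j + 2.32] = 1.39 - 3.24*j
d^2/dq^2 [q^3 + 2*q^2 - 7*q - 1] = 6*q + 4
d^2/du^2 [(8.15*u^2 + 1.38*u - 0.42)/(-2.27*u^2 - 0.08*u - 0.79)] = (-11.261924*u^3 + 100.677678*u^2 + 15.306156*u - 11.499394)/(11.697083*u^6 + 1.236696*u^5 + 12.255957*u^4 + 0.861296*u^3 + 4.265289*u^2 + 0.149784*u + 0.493039)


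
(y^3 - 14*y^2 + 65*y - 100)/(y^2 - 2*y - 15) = (y^2 - 9*y + 20)/(y + 3)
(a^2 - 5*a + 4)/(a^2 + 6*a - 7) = (a - 4)/(a + 7)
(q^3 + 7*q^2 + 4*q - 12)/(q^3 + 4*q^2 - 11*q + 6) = (q + 2)/(q - 1)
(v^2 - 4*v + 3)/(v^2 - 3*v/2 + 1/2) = 2*(v - 3)/(2*v - 1)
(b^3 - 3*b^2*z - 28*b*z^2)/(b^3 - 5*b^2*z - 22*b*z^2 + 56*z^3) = b/(b - 2*z)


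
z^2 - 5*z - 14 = (z - 7)*(z + 2)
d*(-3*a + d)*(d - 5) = -3*a*d^2 + 15*a*d + d^3 - 5*d^2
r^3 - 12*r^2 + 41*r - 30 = (r - 6)*(r - 5)*(r - 1)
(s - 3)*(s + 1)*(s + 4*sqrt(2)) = s^3 - 2*s^2 + 4*sqrt(2)*s^2 - 8*sqrt(2)*s - 3*s - 12*sqrt(2)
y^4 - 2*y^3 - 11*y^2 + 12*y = y*(y - 4)*(y - 1)*(y + 3)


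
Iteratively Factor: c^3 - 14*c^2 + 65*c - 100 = (c - 5)*(c^2 - 9*c + 20) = (c - 5)*(c - 4)*(c - 5)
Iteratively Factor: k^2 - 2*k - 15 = (k - 5)*(k + 3)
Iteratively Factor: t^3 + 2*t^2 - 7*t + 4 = (t - 1)*(t^2 + 3*t - 4) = (t - 1)*(t + 4)*(t - 1)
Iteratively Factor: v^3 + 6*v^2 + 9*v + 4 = (v + 1)*(v^2 + 5*v + 4) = (v + 1)^2*(v + 4)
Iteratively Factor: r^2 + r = (r)*(r + 1)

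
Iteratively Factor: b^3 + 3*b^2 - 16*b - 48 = (b + 3)*(b^2 - 16) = (b - 4)*(b + 3)*(b + 4)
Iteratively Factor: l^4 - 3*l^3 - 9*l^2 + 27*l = (l)*(l^3 - 3*l^2 - 9*l + 27) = l*(l + 3)*(l^2 - 6*l + 9) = l*(l - 3)*(l + 3)*(l - 3)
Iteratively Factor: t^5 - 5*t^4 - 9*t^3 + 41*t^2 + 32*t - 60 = (t + 2)*(t^4 - 7*t^3 + 5*t^2 + 31*t - 30) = (t - 3)*(t + 2)*(t^3 - 4*t^2 - 7*t + 10) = (t - 3)*(t - 1)*(t + 2)*(t^2 - 3*t - 10) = (t - 5)*(t - 3)*(t - 1)*(t + 2)*(t + 2)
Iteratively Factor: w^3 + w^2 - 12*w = (w + 4)*(w^2 - 3*w) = w*(w + 4)*(w - 3)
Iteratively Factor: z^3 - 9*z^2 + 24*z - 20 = (z - 5)*(z^2 - 4*z + 4) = (z - 5)*(z - 2)*(z - 2)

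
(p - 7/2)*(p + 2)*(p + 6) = p^3 + 9*p^2/2 - 16*p - 42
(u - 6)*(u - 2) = u^2 - 8*u + 12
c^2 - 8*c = c*(c - 8)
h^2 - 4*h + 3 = (h - 3)*(h - 1)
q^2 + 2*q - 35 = (q - 5)*(q + 7)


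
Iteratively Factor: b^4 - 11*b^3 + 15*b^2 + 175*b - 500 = (b - 5)*(b^3 - 6*b^2 - 15*b + 100) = (b - 5)*(b + 4)*(b^2 - 10*b + 25) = (b - 5)^2*(b + 4)*(b - 5)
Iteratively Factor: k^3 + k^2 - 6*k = (k)*(k^2 + k - 6) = k*(k + 3)*(k - 2)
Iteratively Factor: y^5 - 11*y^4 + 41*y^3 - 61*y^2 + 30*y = (y - 2)*(y^4 - 9*y^3 + 23*y^2 - 15*y) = (y - 3)*(y - 2)*(y^3 - 6*y^2 + 5*y) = (y - 3)*(y - 2)*(y - 1)*(y^2 - 5*y) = (y - 5)*(y - 3)*(y - 2)*(y - 1)*(y)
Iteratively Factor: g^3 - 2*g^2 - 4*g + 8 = (g - 2)*(g^2 - 4) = (g - 2)^2*(g + 2)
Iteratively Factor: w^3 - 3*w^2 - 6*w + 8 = (w - 4)*(w^2 + w - 2) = (w - 4)*(w + 2)*(w - 1)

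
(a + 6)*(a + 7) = a^2 + 13*a + 42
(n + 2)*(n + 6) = n^2 + 8*n + 12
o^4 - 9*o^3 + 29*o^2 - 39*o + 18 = (o - 3)^2*(o - 2)*(o - 1)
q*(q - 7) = q^2 - 7*q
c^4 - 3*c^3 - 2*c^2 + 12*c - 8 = (c - 2)^2*(c - 1)*(c + 2)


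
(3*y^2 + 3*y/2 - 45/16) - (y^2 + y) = 2*y^2 + y/2 - 45/16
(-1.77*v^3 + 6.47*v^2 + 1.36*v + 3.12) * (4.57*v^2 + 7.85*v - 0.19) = -8.0889*v^5 + 15.6734*v^4 + 57.341*v^3 + 23.7051*v^2 + 24.2336*v - 0.5928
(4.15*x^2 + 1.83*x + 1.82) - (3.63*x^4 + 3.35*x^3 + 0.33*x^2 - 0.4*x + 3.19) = -3.63*x^4 - 3.35*x^3 + 3.82*x^2 + 2.23*x - 1.37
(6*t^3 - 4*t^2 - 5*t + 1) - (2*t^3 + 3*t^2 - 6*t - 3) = 4*t^3 - 7*t^2 + t + 4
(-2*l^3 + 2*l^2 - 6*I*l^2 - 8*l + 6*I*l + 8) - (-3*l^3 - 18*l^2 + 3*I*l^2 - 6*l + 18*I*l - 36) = l^3 + 20*l^2 - 9*I*l^2 - 2*l - 12*I*l + 44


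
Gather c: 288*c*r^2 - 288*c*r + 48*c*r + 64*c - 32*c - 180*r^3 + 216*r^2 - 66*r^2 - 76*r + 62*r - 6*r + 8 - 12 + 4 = c*(288*r^2 - 240*r + 32) - 180*r^3 + 150*r^2 - 20*r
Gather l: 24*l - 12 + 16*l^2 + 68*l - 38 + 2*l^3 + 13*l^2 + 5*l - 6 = 2*l^3 + 29*l^2 + 97*l - 56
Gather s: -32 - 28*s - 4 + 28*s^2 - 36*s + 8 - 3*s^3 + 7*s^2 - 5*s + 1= -3*s^3 + 35*s^2 - 69*s - 27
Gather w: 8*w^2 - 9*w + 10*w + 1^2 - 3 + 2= 8*w^2 + w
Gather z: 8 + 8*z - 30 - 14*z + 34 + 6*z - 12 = 0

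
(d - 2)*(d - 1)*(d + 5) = d^3 + 2*d^2 - 13*d + 10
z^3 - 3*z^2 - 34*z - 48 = (z - 8)*(z + 2)*(z + 3)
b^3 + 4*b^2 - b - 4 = (b - 1)*(b + 1)*(b + 4)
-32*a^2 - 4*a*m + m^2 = (-8*a + m)*(4*a + m)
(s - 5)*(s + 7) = s^2 + 2*s - 35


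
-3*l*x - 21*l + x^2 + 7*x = (-3*l + x)*(x + 7)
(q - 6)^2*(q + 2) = q^3 - 10*q^2 + 12*q + 72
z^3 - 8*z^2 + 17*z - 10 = (z - 5)*(z - 2)*(z - 1)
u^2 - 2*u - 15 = (u - 5)*(u + 3)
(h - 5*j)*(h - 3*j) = h^2 - 8*h*j + 15*j^2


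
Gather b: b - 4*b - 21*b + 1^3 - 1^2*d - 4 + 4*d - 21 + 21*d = -24*b + 24*d - 24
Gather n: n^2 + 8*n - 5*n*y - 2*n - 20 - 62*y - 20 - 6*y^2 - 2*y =n^2 + n*(6 - 5*y) - 6*y^2 - 64*y - 40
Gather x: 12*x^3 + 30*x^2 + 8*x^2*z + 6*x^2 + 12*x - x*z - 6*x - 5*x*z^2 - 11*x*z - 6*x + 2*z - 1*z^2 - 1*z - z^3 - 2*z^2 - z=12*x^3 + x^2*(8*z + 36) + x*(-5*z^2 - 12*z) - z^3 - 3*z^2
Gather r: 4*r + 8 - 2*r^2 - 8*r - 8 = -2*r^2 - 4*r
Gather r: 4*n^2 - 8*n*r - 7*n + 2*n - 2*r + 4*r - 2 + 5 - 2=4*n^2 - 5*n + r*(2 - 8*n) + 1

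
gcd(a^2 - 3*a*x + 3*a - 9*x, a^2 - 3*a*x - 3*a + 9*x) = -a + 3*x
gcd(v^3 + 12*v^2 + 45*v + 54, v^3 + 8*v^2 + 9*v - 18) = v^2 + 9*v + 18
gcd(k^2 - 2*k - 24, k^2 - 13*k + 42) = k - 6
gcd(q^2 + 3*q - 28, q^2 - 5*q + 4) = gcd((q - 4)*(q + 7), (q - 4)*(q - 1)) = q - 4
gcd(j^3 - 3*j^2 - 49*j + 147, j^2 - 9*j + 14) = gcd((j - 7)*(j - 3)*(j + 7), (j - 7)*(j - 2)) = j - 7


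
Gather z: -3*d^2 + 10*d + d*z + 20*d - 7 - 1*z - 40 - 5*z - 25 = -3*d^2 + 30*d + z*(d - 6) - 72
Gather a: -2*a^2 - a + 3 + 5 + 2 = -2*a^2 - a + 10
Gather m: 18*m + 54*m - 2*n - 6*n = 72*m - 8*n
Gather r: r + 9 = r + 9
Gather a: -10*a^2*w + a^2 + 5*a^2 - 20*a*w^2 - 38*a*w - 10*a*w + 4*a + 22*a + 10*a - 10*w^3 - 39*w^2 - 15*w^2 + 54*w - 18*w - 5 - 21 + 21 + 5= a^2*(6 - 10*w) + a*(-20*w^2 - 48*w + 36) - 10*w^3 - 54*w^2 + 36*w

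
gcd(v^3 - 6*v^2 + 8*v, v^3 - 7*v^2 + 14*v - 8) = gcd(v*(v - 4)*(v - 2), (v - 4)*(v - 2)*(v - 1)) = v^2 - 6*v + 8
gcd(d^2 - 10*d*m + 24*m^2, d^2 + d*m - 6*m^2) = 1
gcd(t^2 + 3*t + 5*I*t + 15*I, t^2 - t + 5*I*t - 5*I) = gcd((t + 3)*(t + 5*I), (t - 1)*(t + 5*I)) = t + 5*I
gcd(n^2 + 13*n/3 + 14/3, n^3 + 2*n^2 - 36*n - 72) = n + 2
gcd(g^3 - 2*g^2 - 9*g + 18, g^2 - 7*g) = 1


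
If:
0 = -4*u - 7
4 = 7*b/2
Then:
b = 8/7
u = -7/4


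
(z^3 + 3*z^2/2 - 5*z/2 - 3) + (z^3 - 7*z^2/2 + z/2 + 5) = 2*z^3 - 2*z^2 - 2*z + 2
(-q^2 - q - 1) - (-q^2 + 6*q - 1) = -7*q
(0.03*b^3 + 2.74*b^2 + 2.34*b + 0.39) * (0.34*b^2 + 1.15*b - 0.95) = 0.0102*b^5 + 0.9661*b^4 + 3.9181*b^3 + 0.2206*b^2 - 1.7745*b - 0.3705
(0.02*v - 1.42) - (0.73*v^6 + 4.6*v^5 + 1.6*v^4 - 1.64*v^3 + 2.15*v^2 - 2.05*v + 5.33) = -0.73*v^6 - 4.6*v^5 - 1.6*v^4 + 1.64*v^3 - 2.15*v^2 + 2.07*v - 6.75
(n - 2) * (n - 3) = n^2 - 5*n + 6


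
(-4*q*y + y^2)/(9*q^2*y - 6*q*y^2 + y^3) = (-4*q + y)/(9*q^2 - 6*q*y + y^2)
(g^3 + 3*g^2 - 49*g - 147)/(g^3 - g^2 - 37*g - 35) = (g^2 + 10*g + 21)/(g^2 + 6*g + 5)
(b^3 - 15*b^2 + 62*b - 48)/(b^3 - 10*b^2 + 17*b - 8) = (b - 6)/(b - 1)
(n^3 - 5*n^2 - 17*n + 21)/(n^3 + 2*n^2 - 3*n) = (n - 7)/n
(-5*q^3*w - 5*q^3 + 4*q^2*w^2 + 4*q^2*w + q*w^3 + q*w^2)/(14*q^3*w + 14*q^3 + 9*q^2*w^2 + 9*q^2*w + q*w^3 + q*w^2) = (-5*q^2 + 4*q*w + w^2)/(14*q^2 + 9*q*w + w^2)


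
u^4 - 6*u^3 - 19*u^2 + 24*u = u*(u - 8)*(u - 1)*(u + 3)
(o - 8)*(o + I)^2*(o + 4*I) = o^4 - 8*o^3 + 6*I*o^3 - 9*o^2 - 48*I*o^2 + 72*o - 4*I*o + 32*I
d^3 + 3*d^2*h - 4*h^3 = (d - h)*(d + 2*h)^2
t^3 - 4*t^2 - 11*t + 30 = (t - 5)*(t - 2)*(t + 3)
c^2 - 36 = (c - 6)*(c + 6)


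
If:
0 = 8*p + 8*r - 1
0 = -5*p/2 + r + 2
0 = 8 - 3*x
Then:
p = 17/28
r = -27/56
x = 8/3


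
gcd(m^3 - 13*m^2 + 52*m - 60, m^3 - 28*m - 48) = m - 6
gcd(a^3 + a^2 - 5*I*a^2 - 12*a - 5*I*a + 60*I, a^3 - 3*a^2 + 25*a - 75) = a^2 + a*(-3 - 5*I) + 15*I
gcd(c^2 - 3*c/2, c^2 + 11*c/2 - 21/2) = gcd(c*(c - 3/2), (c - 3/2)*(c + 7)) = c - 3/2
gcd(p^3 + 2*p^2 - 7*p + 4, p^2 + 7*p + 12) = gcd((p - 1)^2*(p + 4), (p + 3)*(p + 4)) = p + 4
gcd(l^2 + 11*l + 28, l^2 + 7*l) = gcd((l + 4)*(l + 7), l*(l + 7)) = l + 7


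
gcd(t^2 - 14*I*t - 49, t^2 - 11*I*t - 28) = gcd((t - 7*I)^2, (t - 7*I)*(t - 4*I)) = t - 7*I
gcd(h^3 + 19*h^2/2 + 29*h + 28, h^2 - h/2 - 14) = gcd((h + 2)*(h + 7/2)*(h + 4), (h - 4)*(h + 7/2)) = h + 7/2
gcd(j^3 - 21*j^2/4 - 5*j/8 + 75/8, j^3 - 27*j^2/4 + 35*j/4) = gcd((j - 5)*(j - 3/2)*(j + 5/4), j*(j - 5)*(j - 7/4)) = j - 5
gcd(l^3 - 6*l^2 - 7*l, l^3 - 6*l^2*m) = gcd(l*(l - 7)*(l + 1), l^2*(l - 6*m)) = l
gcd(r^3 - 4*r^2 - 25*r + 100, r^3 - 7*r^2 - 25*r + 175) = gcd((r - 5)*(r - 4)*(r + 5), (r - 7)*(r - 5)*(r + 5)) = r^2 - 25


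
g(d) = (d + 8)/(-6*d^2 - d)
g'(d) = (d + 8)*(12*d + 1)/(-6*d^2 - d)^2 + 1/(-6*d^2 - d)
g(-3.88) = -0.05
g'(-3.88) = -0.04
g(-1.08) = -1.17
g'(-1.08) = -2.53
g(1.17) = -0.98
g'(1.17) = 1.46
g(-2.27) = -0.20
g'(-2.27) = -0.22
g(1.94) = -0.41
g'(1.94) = 0.36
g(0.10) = -50.62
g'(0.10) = 689.84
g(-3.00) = -0.10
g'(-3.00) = -0.09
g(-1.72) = -0.39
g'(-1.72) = -0.54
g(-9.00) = 0.00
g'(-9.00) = 0.00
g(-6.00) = -0.00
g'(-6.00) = -0.00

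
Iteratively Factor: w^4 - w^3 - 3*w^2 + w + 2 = (w - 2)*(w^3 + w^2 - w - 1) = (w - 2)*(w + 1)*(w^2 - 1) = (w - 2)*(w + 1)^2*(w - 1)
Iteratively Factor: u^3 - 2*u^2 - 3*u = (u)*(u^2 - 2*u - 3) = u*(u - 3)*(u + 1)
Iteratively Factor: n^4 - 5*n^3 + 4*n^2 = (n - 4)*(n^3 - n^2) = n*(n - 4)*(n^2 - n) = n*(n - 4)*(n - 1)*(n)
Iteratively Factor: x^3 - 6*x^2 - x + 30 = (x + 2)*(x^2 - 8*x + 15) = (x - 3)*(x + 2)*(x - 5)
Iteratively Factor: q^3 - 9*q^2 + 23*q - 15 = (q - 3)*(q^2 - 6*q + 5) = (q - 3)*(q - 1)*(q - 5)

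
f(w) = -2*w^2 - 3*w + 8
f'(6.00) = -27.00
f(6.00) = -82.00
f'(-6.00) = 21.00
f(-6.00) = -46.00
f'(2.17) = -11.68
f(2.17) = -7.93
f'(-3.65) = 11.60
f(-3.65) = -7.70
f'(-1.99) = 4.96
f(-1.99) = 6.05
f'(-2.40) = 6.60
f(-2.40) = 3.68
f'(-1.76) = 4.04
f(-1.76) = 7.08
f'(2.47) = -12.88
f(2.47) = -11.61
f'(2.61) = -13.44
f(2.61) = -13.45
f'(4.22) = -19.88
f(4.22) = -40.28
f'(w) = -4*w - 3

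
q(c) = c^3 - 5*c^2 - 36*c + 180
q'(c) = 3*c^2 - 10*c - 36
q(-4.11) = 174.07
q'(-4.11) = 55.78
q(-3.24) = 210.14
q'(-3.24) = 27.89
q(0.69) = 153.11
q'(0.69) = -41.47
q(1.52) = 117.24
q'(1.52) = -44.27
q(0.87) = 145.55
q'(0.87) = -42.43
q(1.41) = 122.10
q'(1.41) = -44.14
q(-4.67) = 137.23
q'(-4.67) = 76.13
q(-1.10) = 212.22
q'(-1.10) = -21.37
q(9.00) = 180.00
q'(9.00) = 117.00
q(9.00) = 180.00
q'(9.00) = 117.00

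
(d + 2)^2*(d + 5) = d^3 + 9*d^2 + 24*d + 20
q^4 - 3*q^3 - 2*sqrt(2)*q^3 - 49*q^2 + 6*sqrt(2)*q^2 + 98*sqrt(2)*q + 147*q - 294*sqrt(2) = (q - 7)*(q - 3)*(q + 7)*(q - 2*sqrt(2))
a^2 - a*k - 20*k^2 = (a - 5*k)*(a + 4*k)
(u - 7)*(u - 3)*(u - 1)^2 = u^4 - 12*u^3 + 42*u^2 - 52*u + 21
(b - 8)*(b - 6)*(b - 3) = b^3 - 17*b^2 + 90*b - 144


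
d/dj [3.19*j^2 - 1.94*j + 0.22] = 6.38*j - 1.94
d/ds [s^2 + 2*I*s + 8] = 2*s + 2*I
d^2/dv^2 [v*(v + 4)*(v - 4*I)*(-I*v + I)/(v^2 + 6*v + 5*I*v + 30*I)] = (-2*I*v^6 + v^5*(30 - 36*I) + v^4*(540 - 66*I) + v^3*(3188 + 2166*I) + v^2*(7560 + 11340*I) + v*(21600 + 13320*I) + 26400 - 12960*I)/(v^6 + v^5*(18 + 15*I) + v^4*(33 + 270*I) + v^3*(-1134 + 1495*I) + v^2*(-8100 + 990*I) + v*(-16200 - 13500*I) - 27000*I)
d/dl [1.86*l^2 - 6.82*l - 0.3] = 3.72*l - 6.82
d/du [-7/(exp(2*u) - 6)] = 14*exp(2*u)/(exp(2*u) - 6)^2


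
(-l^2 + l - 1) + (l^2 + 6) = l + 5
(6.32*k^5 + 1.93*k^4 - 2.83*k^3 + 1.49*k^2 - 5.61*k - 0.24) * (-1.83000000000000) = -11.5656*k^5 - 3.5319*k^4 + 5.1789*k^3 - 2.7267*k^2 + 10.2663*k + 0.4392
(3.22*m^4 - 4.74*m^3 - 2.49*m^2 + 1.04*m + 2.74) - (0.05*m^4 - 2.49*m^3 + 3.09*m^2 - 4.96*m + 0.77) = 3.17*m^4 - 2.25*m^3 - 5.58*m^2 + 6.0*m + 1.97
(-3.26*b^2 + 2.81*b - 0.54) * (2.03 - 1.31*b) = 4.2706*b^3 - 10.2989*b^2 + 6.4117*b - 1.0962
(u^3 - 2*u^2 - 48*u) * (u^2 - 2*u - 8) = u^5 - 4*u^4 - 52*u^3 + 112*u^2 + 384*u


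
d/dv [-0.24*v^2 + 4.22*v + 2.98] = 4.22 - 0.48*v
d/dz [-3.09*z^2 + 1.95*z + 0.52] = 1.95 - 6.18*z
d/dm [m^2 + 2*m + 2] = 2*m + 2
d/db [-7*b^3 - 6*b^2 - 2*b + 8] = -21*b^2 - 12*b - 2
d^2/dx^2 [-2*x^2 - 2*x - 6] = -4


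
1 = 1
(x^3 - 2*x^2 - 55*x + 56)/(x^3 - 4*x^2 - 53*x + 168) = (x - 1)/(x - 3)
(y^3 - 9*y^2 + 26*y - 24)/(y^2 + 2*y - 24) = (y^2 - 5*y + 6)/(y + 6)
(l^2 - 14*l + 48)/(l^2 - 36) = (l - 8)/(l + 6)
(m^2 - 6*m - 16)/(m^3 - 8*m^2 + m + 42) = (m - 8)/(m^2 - 10*m + 21)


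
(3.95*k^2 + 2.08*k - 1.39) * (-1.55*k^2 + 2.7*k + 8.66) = -6.1225*k^4 + 7.441*k^3 + 41.9775*k^2 + 14.2598*k - 12.0374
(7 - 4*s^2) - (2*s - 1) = -4*s^2 - 2*s + 8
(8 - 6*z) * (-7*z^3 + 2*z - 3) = 42*z^4 - 56*z^3 - 12*z^2 + 34*z - 24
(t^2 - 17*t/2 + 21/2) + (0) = t^2 - 17*t/2 + 21/2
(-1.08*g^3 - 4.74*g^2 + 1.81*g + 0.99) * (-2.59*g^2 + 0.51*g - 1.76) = 2.7972*g^5 + 11.7258*g^4 - 5.2045*g^3 + 6.7014*g^2 - 2.6807*g - 1.7424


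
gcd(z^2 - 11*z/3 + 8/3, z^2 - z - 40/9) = z - 8/3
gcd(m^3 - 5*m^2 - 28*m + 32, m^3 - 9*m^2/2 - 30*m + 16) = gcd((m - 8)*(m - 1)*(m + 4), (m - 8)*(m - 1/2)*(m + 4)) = m^2 - 4*m - 32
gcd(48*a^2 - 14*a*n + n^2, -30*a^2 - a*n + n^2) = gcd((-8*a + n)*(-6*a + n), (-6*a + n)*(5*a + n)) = 6*a - n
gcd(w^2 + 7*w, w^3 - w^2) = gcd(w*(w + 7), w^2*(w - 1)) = w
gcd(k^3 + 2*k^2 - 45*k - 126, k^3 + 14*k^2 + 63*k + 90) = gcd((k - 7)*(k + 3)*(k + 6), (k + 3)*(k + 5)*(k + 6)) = k^2 + 9*k + 18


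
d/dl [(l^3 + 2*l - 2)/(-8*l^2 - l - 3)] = ((16*l + 1)*(l^3 + 2*l - 2) - (3*l^2 + 2)*(8*l^2 + l + 3))/(8*l^2 + l + 3)^2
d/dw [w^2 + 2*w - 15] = 2*w + 2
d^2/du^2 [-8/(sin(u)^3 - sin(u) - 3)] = 8*(-9*sin(u)^6 + 14*sin(u)^4 - 27*sin(u)^3 - 7*sin(u)^2 + 21*sin(u) + 2)/(sin(u)*cos(u)^2 + 3)^3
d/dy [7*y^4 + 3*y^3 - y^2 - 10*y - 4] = 28*y^3 + 9*y^2 - 2*y - 10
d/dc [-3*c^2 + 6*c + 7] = 6 - 6*c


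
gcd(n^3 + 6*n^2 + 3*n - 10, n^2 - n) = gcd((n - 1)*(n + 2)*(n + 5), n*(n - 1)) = n - 1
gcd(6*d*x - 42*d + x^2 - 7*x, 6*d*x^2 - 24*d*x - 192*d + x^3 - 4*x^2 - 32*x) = 6*d + x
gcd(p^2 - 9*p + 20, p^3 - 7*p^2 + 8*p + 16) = p - 4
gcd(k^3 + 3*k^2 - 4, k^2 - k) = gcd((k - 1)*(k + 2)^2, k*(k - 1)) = k - 1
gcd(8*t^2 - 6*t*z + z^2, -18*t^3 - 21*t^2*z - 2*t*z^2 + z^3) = 1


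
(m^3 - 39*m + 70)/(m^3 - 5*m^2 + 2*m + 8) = (m^2 + 2*m - 35)/(m^2 - 3*m - 4)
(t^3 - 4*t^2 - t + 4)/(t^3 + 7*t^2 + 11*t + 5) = (t^2 - 5*t + 4)/(t^2 + 6*t + 5)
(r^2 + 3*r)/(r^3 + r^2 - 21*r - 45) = r/(r^2 - 2*r - 15)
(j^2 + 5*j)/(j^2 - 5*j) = (j + 5)/(j - 5)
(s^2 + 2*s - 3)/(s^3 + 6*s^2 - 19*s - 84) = (s - 1)/(s^2 + 3*s - 28)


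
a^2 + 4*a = a*(a + 4)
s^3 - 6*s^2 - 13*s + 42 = (s - 7)*(s - 2)*(s + 3)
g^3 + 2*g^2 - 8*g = g*(g - 2)*(g + 4)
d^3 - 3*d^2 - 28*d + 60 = (d - 6)*(d - 2)*(d + 5)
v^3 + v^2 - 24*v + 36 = (v - 3)*(v - 2)*(v + 6)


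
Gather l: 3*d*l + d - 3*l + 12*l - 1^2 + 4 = d + l*(3*d + 9) + 3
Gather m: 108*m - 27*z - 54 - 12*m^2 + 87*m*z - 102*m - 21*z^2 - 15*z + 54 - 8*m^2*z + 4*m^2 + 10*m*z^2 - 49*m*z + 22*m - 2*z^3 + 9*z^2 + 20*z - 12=m^2*(-8*z - 8) + m*(10*z^2 + 38*z + 28) - 2*z^3 - 12*z^2 - 22*z - 12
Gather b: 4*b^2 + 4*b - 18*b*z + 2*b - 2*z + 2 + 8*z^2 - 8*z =4*b^2 + b*(6 - 18*z) + 8*z^2 - 10*z + 2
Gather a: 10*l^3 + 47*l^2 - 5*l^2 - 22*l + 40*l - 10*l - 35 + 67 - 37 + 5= 10*l^3 + 42*l^2 + 8*l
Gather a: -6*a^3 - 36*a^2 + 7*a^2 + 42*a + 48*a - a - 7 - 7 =-6*a^3 - 29*a^2 + 89*a - 14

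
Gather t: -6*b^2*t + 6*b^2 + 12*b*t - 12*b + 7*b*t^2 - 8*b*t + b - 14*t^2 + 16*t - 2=6*b^2 - 11*b + t^2*(7*b - 14) + t*(-6*b^2 + 4*b + 16) - 2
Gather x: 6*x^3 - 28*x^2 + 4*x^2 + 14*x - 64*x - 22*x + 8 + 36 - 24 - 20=6*x^3 - 24*x^2 - 72*x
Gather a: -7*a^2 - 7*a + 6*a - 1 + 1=-7*a^2 - a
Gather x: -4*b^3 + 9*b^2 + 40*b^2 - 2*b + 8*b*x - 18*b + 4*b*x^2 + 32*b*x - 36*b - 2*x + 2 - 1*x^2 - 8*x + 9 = -4*b^3 + 49*b^2 - 56*b + x^2*(4*b - 1) + x*(40*b - 10) + 11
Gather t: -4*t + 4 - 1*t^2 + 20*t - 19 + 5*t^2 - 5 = 4*t^2 + 16*t - 20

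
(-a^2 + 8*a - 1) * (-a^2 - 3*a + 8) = a^4 - 5*a^3 - 31*a^2 + 67*a - 8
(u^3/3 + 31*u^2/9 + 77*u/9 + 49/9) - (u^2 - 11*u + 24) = u^3/3 + 22*u^2/9 + 176*u/9 - 167/9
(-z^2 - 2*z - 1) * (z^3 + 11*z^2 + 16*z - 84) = -z^5 - 13*z^4 - 39*z^3 + 41*z^2 + 152*z + 84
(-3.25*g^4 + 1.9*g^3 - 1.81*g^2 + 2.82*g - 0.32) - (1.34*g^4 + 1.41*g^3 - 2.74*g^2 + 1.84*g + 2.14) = -4.59*g^4 + 0.49*g^3 + 0.93*g^2 + 0.98*g - 2.46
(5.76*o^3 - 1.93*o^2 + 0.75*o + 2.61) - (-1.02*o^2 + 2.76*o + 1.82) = 5.76*o^3 - 0.91*o^2 - 2.01*o + 0.79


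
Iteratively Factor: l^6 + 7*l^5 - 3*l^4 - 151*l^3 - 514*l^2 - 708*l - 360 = (l + 2)*(l^5 + 5*l^4 - 13*l^3 - 125*l^2 - 264*l - 180) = (l - 5)*(l + 2)*(l^4 + 10*l^3 + 37*l^2 + 60*l + 36) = (l - 5)*(l + 2)^2*(l^3 + 8*l^2 + 21*l + 18) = (l - 5)*(l + 2)^2*(l + 3)*(l^2 + 5*l + 6) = (l - 5)*(l + 2)^2*(l + 3)^2*(l + 2)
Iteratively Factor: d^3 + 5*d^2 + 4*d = (d)*(d^2 + 5*d + 4) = d*(d + 1)*(d + 4)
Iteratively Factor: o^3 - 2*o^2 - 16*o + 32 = (o - 4)*(o^2 + 2*o - 8) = (o - 4)*(o - 2)*(o + 4)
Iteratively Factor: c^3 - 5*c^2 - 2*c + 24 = (c - 4)*(c^2 - c - 6) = (c - 4)*(c + 2)*(c - 3)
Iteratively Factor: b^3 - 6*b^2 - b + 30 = (b + 2)*(b^2 - 8*b + 15) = (b - 3)*(b + 2)*(b - 5)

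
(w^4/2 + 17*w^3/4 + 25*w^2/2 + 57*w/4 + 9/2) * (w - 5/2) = w^5/2 + 3*w^4 + 15*w^3/8 - 17*w^2 - 249*w/8 - 45/4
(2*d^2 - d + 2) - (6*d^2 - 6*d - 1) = -4*d^2 + 5*d + 3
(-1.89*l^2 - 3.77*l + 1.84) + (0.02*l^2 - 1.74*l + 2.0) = -1.87*l^2 - 5.51*l + 3.84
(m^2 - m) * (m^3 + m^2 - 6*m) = m^5 - 7*m^3 + 6*m^2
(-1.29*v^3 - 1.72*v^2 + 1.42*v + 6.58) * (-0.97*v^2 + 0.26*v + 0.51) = 1.2513*v^5 + 1.333*v^4 - 2.4825*v^3 - 6.8906*v^2 + 2.435*v + 3.3558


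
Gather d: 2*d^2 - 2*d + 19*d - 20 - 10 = 2*d^2 + 17*d - 30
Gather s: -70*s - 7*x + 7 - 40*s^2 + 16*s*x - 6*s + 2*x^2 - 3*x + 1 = -40*s^2 + s*(16*x - 76) + 2*x^2 - 10*x + 8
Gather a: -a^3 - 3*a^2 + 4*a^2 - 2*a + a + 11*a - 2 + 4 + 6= -a^3 + a^2 + 10*a + 8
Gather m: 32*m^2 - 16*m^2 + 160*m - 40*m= 16*m^2 + 120*m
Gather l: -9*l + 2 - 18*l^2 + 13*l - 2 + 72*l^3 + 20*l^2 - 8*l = 72*l^3 + 2*l^2 - 4*l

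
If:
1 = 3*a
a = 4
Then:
No Solution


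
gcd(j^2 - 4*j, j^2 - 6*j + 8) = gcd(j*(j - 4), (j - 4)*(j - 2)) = j - 4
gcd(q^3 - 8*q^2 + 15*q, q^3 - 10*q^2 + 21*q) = q^2 - 3*q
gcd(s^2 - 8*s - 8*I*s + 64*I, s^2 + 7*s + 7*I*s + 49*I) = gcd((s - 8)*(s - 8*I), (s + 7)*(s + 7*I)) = 1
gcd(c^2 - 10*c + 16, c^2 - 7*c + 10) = c - 2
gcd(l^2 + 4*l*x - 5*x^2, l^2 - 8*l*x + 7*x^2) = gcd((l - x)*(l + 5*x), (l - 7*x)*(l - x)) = -l + x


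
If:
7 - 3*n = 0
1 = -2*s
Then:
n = 7/3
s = -1/2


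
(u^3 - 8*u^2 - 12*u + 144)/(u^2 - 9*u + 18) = (u^2 - 2*u - 24)/(u - 3)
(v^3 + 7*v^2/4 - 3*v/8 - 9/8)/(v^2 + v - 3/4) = (4*v^2 + v - 3)/(2*(2*v - 1))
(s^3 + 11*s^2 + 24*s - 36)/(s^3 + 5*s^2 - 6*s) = (s + 6)/s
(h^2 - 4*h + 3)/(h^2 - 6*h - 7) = (-h^2 + 4*h - 3)/(-h^2 + 6*h + 7)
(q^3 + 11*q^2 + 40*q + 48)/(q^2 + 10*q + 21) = (q^2 + 8*q + 16)/(q + 7)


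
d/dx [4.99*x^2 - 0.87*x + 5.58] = 9.98*x - 0.87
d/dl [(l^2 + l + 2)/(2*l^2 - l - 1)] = (-3*l^2 - 10*l + 1)/(4*l^4 - 4*l^3 - 3*l^2 + 2*l + 1)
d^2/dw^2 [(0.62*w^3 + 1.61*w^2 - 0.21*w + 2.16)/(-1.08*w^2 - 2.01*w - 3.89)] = (-8.88178419700125e-16*w^5 + 7.67962800000001*w^3 - 3.61925999999999*w^2 - 89.718492*w - 51.313348)/(1.259712*w^6 + 7.033392*w^5 + 26.701812*w^4 + 58.787073*w^3 + 96.175971*w^2 + 91.246563*w + 58.863869)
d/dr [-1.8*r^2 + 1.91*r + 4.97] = 1.91 - 3.6*r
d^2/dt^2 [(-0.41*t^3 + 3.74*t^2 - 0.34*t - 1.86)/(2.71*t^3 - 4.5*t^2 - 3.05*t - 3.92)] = (7.105427357601e-15*t^7 + 44.933968*t^6 - 35.3150939999998*t^5 - 5.83083600000003*t^4 + 803.937162*t^3 - 602.343036*t^2 - 273.541656*t + 154.086252)/(19.902511*t^9 - 99.14535*t^8 + 97.433985*t^7 + 45.676884*t^6 + 177.168225*t^5 - 169.31919*t^4 - 226.255793*t^3 - 316.8438*t^2 - 140.60256*t - 60.236288)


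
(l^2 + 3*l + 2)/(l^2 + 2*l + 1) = (l + 2)/(l + 1)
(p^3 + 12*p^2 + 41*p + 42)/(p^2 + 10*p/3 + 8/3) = 3*(p^2 + 10*p + 21)/(3*p + 4)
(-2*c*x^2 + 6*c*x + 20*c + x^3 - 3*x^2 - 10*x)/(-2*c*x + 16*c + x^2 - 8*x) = (x^2 - 3*x - 10)/(x - 8)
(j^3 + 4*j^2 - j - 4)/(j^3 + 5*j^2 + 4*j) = (j - 1)/j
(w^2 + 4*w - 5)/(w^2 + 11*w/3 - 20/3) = 3*(w - 1)/(3*w - 4)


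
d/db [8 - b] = -1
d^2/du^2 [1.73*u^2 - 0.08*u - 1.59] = 3.46000000000000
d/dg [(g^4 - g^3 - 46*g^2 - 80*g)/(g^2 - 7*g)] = 2*(g^3 - 11*g^2 + 7*g + 201)/(g^2 - 14*g + 49)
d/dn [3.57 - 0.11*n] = -0.110000000000000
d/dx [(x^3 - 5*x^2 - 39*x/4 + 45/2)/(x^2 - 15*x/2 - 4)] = (4*x^4 - 60*x^3 + 141*x^2 - 20*x + 831)/(4*x^4 - 60*x^3 + 193*x^2 + 240*x + 64)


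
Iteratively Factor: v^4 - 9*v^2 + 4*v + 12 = (v - 2)*(v^3 + 2*v^2 - 5*v - 6) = (v - 2)*(v + 3)*(v^2 - v - 2) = (v - 2)*(v + 1)*(v + 3)*(v - 2)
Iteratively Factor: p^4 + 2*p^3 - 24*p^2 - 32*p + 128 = (p + 4)*(p^3 - 2*p^2 - 16*p + 32) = (p - 2)*(p + 4)*(p^2 - 16) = (p - 4)*(p - 2)*(p + 4)*(p + 4)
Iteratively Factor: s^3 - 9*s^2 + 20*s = (s - 5)*(s^2 - 4*s) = (s - 5)*(s - 4)*(s)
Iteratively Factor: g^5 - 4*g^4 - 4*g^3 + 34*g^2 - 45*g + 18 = (g - 3)*(g^4 - g^3 - 7*g^2 + 13*g - 6) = (g - 3)*(g + 3)*(g^3 - 4*g^2 + 5*g - 2) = (g - 3)*(g - 1)*(g + 3)*(g^2 - 3*g + 2) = (g - 3)*(g - 2)*(g - 1)*(g + 3)*(g - 1)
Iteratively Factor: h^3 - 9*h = (h - 3)*(h^2 + 3*h) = h*(h - 3)*(h + 3)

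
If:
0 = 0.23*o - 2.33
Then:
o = 10.13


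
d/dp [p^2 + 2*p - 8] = 2*p + 2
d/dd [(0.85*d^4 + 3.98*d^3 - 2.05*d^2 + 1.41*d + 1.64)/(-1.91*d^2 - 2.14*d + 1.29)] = (-3.247*d^5 - 13.0588*d^4 - 12.6484*d^3 + 22.4827*d^2 + 0.9758*d + 5.3285)/(3.6481*d^4 + 8.1748*d^3 - 0.348199999999999*d^2 - 5.5212*d + 1.6641)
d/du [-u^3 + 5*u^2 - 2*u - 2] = -3*u^2 + 10*u - 2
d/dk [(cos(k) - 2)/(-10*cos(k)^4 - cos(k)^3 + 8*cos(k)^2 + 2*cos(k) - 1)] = (-15*(1 - cos(2*k))^2/2 + 53*cos(k)/2 - 23*cos(2*k) + 39*cos(3*k)/2 + 4)*sin(k)/(10*cos(k)^4 + cos(k)^3 - 8*cos(k)^2 - 2*cos(k) + 1)^2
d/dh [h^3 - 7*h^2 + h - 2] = 3*h^2 - 14*h + 1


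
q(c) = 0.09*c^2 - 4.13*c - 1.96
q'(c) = 0.18*c - 4.13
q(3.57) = -15.56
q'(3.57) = -3.49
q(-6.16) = 26.90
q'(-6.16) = -5.24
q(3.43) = -15.07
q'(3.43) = -3.51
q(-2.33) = 8.15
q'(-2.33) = -4.55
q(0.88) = -5.52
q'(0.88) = -3.97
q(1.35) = -7.37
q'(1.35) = -3.89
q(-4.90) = 20.44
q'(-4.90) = -5.01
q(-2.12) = 7.20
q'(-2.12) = -4.51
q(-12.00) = 60.56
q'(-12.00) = -6.29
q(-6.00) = 26.06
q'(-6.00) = -5.21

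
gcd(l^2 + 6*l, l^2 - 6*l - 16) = 1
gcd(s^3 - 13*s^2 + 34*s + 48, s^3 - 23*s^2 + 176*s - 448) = s - 8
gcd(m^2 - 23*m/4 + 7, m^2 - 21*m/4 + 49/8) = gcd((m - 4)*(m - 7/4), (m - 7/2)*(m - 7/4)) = m - 7/4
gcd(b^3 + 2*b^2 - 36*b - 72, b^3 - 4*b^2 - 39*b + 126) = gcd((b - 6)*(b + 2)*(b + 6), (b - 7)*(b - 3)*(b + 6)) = b + 6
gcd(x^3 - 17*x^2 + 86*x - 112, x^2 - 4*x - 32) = x - 8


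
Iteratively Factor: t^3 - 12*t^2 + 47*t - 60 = (t - 5)*(t^2 - 7*t + 12) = (t - 5)*(t - 3)*(t - 4)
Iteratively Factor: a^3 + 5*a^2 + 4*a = (a + 4)*(a^2 + a) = a*(a + 4)*(a + 1)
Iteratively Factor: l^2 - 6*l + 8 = (l - 4)*(l - 2)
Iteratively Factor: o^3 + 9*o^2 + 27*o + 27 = (o + 3)*(o^2 + 6*o + 9) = (o + 3)^2*(o + 3)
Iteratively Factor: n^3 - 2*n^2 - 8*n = (n + 2)*(n^2 - 4*n) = (n - 4)*(n + 2)*(n)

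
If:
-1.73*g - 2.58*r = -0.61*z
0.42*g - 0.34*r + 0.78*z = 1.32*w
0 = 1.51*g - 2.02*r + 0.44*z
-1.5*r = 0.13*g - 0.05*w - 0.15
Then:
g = 0.01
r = 0.11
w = 0.25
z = 0.47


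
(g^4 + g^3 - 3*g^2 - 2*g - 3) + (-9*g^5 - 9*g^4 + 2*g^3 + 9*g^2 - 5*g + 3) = -9*g^5 - 8*g^4 + 3*g^3 + 6*g^2 - 7*g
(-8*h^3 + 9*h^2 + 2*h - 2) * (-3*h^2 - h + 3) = 24*h^5 - 19*h^4 - 39*h^3 + 31*h^2 + 8*h - 6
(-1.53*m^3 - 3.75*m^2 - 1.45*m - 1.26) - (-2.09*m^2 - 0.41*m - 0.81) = -1.53*m^3 - 1.66*m^2 - 1.04*m - 0.45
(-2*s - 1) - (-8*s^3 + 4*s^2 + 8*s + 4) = 8*s^3 - 4*s^2 - 10*s - 5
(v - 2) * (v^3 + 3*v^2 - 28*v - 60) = v^4 + v^3 - 34*v^2 - 4*v + 120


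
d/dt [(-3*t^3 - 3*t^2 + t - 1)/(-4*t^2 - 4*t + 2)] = (6*t^4 + 12*t^3 - t^2 - 10*t - 1)/(2*(4*t^4 + 8*t^3 - 4*t + 1))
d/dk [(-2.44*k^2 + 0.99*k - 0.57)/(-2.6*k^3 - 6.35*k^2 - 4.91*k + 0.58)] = (-6.344*k^4 + 5.148*k^3 + 13.8209*k^2 - 10.0694*k - 2.2245)/(6.76*k^6 + 33.02*k^5 + 65.8545*k^4 + 59.341*k^3 + 16.7421*k^2 - 5.6956*k + 0.3364)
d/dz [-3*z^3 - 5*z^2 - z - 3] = -9*z^2 - 10*z - 1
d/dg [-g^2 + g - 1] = 1 - 2*g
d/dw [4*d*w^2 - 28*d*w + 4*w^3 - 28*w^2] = 8*d*w - 28*d + 12*w^2 - 56*w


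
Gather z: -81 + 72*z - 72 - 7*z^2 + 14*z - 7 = -7*z^2 + 86*z - 160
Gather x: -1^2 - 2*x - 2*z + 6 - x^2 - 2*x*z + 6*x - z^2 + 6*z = -x^2 + x*(4 - 2*z) - z^2 + 4*z + 5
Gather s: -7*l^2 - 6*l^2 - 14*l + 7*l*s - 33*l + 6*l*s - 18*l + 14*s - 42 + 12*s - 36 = -13*l^2 - 65*l + s*(13*l + 26) - 78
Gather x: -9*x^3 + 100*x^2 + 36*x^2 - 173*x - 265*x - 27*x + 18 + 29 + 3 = -9*x^3 + 136*x^2 - 465*x + 50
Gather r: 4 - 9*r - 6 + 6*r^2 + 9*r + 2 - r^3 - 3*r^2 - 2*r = -r^3 + 3*r^2 - 2*r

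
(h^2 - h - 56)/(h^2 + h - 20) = (h^2 - h - 56)/(h^2 + h - 20)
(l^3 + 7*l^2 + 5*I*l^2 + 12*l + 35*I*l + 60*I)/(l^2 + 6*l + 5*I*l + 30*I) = (l^2 + 7*l + 12)/(l + 6)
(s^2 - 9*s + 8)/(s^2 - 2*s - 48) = (s - 1)/(s + 6)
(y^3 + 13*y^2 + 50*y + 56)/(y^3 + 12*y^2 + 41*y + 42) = (y + 4)/(y + 3)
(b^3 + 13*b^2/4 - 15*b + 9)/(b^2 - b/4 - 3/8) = 2*(b^2 + 4*b - 12)/(2*b + 1)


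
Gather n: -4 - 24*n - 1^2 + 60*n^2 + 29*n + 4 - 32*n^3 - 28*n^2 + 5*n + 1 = -32*n^3 + 32*n^2 + 10*n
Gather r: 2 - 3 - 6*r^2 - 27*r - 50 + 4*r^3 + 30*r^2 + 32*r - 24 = 4*r^3 + 24*r^2 + 5*r - 75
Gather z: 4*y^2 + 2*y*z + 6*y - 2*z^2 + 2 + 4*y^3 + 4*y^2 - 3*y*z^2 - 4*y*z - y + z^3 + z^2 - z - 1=4*y^3 + 8*y^2 + 5*y + z^3 + z^2*(-3*y - 1) + z*(-2*y - 1) + 1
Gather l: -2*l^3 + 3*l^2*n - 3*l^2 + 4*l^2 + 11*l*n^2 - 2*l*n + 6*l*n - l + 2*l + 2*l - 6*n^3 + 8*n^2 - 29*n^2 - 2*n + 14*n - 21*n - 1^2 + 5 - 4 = -2*l^3 + l^2*(3*n + 1) + l*(11*n^2 + 4*n + 3) - 6*n^3 - 21*n^2 - 9*n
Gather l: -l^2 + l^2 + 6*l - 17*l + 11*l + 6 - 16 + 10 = 0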